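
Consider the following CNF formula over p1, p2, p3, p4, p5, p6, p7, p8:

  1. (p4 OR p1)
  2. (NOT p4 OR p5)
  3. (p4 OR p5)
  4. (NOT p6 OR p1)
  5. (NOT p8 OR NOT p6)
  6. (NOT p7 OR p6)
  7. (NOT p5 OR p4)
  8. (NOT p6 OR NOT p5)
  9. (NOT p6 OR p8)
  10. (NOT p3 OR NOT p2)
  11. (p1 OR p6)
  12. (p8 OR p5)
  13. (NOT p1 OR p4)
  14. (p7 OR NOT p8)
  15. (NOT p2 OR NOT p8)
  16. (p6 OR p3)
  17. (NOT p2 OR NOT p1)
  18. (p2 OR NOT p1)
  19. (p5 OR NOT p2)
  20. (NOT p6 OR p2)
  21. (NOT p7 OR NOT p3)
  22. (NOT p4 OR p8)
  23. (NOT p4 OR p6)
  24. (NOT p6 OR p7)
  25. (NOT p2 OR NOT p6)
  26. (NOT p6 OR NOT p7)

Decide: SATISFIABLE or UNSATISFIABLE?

UNSATISFIABLE

p6 = True:
  propagation gives p1=True, p8=False; an empty clause results — contradiction.
p6 = False:
  propagation gives p7=False, p1=True, p4=True; an empty clause results — contradiction.
Every branch closes, so no satisfying assignment exists.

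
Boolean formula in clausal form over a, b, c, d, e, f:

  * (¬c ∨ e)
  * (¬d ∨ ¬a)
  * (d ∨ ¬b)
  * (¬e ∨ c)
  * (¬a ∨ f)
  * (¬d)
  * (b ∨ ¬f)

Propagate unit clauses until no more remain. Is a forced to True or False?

False

Unit clause (¬d) sets d = False.
In (d ∨ ¬b), d is now false; ¬b must hold, so b = False.
(¬f ∨ b) with b = False leaves only ¬f, so f = False.
In (f ∨ ¬a), f is now false; ¬a must hold, so a = False.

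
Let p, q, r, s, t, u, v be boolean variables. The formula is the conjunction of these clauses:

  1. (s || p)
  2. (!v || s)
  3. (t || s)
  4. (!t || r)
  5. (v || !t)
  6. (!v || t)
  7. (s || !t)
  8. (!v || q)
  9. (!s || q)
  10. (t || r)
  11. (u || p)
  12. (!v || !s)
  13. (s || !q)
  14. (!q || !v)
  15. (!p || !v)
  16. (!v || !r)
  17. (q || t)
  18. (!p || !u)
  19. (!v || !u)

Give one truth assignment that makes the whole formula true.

p=False, q=True, r=True, s=True, t=False, u=True, v=False

Check each clause:
  1. (s || p) — s is true.
  2. (s || !v) — !v is true.
  3. (t || s) — s is true.
  4. (r || !t) — r is true.
  5. (!t || v) — !t is true.
  6. (t || !v) — !v is true.
  7. (!t || s) — !t is true.
  8. (q || !v) — !v is true.
  9. (!s || q) — q is true.
  10. (t || r) — r is true.
  11. (u || p) — u is true.
  12. (!s || !v) — !v is true.
  13. (!q || s) — s is true.
  14. (!q || !v) — !v is true.
  15. (!p || !v) — !v is true.
  16. (!r || !v) — !v is true.
  17. (q || t) — q is true.
  18. (!u || !p) — !p is true.
  19. (!v || !u) — !v is true.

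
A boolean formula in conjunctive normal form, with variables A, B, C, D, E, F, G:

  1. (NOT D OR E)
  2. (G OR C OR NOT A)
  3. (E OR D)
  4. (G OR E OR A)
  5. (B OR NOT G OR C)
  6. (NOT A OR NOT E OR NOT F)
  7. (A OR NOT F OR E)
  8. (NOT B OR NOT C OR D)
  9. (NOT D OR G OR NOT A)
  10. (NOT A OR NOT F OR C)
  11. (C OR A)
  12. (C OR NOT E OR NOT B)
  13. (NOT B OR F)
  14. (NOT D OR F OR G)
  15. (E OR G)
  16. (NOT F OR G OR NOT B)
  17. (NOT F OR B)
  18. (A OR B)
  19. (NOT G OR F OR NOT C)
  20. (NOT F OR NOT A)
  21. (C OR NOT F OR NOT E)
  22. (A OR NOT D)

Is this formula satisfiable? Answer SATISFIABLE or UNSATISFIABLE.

SATISFIABLE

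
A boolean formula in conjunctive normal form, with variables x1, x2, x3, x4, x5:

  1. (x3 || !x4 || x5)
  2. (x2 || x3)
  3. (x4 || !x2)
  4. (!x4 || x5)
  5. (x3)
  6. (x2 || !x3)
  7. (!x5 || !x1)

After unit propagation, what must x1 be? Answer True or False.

False

Unit clause (x3) sets x3 = True.
From (!x3 || x2) and x3 = True: x2 = True.
(!x2 || x4) with x2 = True leaves only x4, so x4 = True.
From (!x4 || x5) and x4 = True: x5 = True.
(!x5 || !x1) with x5 = True leaves only !x1, so x1 = False.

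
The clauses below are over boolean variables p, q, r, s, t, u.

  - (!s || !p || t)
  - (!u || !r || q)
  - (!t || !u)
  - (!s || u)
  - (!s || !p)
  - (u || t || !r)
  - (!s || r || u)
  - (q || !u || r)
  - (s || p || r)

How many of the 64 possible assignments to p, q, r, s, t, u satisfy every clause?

13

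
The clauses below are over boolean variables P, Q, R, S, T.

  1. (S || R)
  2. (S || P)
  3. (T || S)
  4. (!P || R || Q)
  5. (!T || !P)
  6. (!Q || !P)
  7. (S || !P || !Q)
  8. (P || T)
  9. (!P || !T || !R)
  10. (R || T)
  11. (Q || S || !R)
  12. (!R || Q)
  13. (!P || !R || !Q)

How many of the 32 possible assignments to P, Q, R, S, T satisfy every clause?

The models are:
  P=0 Q=0 R=0 S=1 T=1
  P=0 Q=1 R=0 S=1 T=1
  P=0 Q=1 R=1 S=1 T=1
Count: 3.

3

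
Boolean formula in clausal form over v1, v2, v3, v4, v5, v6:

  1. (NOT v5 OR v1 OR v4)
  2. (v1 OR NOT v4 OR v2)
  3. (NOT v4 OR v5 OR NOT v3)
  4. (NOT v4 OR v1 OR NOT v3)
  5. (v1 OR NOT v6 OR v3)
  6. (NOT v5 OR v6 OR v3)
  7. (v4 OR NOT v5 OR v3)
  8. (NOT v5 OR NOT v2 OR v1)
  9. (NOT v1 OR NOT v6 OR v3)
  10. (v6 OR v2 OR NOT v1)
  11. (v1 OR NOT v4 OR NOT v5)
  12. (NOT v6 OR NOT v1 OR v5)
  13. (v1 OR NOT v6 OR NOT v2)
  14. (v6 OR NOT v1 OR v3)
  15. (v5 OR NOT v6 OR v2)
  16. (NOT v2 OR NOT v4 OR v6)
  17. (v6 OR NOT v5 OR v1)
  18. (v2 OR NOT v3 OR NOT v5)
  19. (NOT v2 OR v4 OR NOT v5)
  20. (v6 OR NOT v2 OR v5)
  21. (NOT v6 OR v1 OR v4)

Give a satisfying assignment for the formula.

Try v1 = False.
The remaining clauses are satisfied by v2 = False, v3 = True, v4 = False, v5 = False, v6 = False.

v1 = False  v2 = False  v3 = True  v4 = False  v5 = False  v6 = False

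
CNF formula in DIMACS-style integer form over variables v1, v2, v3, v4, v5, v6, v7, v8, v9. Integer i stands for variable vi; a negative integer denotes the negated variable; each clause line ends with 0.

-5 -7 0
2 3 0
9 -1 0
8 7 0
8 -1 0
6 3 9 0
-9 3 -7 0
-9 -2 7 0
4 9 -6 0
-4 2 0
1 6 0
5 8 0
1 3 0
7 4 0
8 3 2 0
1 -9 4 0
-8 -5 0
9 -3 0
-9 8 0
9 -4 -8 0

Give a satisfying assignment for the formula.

Set v1 = True and propagate.
  then v9 is forced to True.
  then v8 is forced to True.
  then v5 is forced to False.
Set v2 = False and propagate.
  then v3 is forced to True.
  then v4 is forced to False.
  then v7 is forced to True.
v6 is now unconstrained; take v6 = False.
Every clause has at least one true literal under this assignment.

v1=T, v2=F, v3=T, v4=F, v5=F, v6=F, v7=T, v8=T, v9=T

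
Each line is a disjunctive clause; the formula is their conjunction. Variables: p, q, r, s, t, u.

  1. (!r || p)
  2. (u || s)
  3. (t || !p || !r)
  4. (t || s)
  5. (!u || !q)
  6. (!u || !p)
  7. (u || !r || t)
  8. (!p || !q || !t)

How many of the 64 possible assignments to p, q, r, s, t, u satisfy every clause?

Split on p, then t.
  p=1, t=1: remaining (q,r,s,u) ∈ {(0,0,1,0); (0,1,1,0)} — 2.
  p=1, t=0: remaining (q,r,s,u) ∈ {(0,0,1,0); (1,0,1,0)} — 2.
  p=0, t=1: remaining (q,r,s,u) ∈ {(0,0,0,1); (0,0,1,0); (0,0,1,1); (1,0,1,0)} — 4.
  p=0, t=0: remaining (q,r,s,u) ∈ {(0,0,1,0); (0,0,1,1); (1,0,1,0)} — 3.
Total: 2 + 2 + 4 + 3 = 11.

11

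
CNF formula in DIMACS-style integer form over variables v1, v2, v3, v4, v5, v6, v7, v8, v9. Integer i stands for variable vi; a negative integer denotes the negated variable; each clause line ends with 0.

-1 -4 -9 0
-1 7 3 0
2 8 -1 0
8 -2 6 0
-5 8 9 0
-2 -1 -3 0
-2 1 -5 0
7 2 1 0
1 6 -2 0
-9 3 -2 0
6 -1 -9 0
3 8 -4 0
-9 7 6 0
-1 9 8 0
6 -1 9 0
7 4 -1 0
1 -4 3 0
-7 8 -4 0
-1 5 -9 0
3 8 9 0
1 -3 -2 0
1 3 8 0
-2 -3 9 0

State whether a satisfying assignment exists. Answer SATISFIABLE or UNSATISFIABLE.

SATISFIABLE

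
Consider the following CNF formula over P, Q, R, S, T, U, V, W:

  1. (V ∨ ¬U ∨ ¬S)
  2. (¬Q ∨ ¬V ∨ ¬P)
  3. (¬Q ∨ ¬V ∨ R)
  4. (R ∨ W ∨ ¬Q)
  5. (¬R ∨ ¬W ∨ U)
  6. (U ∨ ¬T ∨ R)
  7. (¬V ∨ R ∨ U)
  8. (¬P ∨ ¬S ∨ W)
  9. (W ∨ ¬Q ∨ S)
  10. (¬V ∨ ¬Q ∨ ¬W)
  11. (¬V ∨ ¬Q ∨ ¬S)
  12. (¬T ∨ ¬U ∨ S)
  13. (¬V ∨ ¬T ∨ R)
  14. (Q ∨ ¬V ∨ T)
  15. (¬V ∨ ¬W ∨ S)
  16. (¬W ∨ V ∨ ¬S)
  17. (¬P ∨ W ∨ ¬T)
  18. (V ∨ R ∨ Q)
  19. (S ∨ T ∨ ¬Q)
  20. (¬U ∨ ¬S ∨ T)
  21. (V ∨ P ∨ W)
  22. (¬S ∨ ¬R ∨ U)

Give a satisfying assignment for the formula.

P=F, Q=F, R=T, S=F, T=T, U=F, V=T, W=F

Try P = False.
For the remaining variables, Q = False, R = True, S = False, T = True, U = False, V = True, W = False works.
Every clause has at least one true literal under this assignment.
Check each clause:
  1. (V ∨ ¬U ∨ ¬S) — ¬U is true.
  2. (¬V ∨ ¬P ∨ ¬Q) — ¬Q is true.
  3. (¬V ∨ R ∨ ¬Q) — R is true.
  4. (R ∨ W ∨ ¬Q) — R is true.
  5. (¬R ∨ U ∨ ¬W) — ¬W is true.
  6. (U ∨ R ∨ ¬T) — R is true.
  7. (R ∨ U ∨ ¬V) — R is true.
  8. (¬S ∨ ¬P ∨ W) — ¬S is true.
  9. (S ∨ ¬Q ∨ W) — ¬Q is true.
  10. (¬W ∨ ¬V ∨ ¬Q) — ¬W is true.
  11. (¬V ∨ ¬S ∨ ¬Q) — ¬S is true.
  12. (S ∨ ¬U ∨ ¬T) — ¬U is true.
  13. (R ∨ ¬V ∨ ¬T) — R is true.
  14. (¬V ∨ Q ∨ T) — T is true.
  15. (¬W ∨ S ∨ ¬V) — ¬W is true.
  16. (V ∨ ¬S ∨ ¬W) — ¬W is true.
  17. (W ∨ ¬P ∨ ¬T) — ¬P is true.
  18. (V ∨ Q ∨ R) — R is true.
  19. (¬Q ∨ S ∨ T) — T is true.
  20. (¬U ∨ ¬S ∨ T) — ¬U is true.
  21. (W ∨ V ∨ P) — V is true.
  22. (¬R ∨ ¬S ∨ U) — ¬S is true.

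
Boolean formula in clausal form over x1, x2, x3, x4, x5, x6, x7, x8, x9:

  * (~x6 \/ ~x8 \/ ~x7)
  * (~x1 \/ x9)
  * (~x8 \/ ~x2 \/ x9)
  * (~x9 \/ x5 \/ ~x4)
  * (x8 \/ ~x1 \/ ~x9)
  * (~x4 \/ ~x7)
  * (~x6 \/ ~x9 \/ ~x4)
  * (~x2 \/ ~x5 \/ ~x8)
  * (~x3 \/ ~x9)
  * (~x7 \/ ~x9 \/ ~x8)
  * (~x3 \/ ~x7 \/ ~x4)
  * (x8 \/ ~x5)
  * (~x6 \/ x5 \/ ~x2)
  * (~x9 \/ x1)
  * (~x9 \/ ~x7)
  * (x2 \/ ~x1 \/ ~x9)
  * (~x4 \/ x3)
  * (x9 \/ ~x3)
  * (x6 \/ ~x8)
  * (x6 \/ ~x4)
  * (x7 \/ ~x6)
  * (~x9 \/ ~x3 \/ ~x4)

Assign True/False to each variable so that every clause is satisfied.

x1 = 0, x2 = 1, x3 = 0, x4 = 0, x5 = 0, x6 = 0, x7 = 0, x8 = 0, x9 = 0

Check each clause:
  1. (~x8 \/ ~x7 \/ ~x6) — ~x8 is true.
  2. (~x1 \/ x9) — ~x1 is true.
  3. (~x2 \/ x9 \/ ~x8) — ~x8 is true.
  4. (~x4 \/ x5 \/ ~x9) — ~x4 is true.
  5. (x8 \/ ~x9 \/ ~x1) — ~x1 is true.
  6. (~x4 \/ ~x7) — ~x7 is true.
  7. (~x9 \/ ~x4 \/ ~x6) — ~x6 is true.
  8. (~x2 \/ ~x8 \/ ~x5) — ~x8 is true.
  9. (~x9 \/ ~x3) — ~x3 is true.
  10. (~x9 \/ ~x7 \/ ~x8) — ~x8 is true.
  11. (~x3 \/ ~x7 \/ ~x4) — ~x7 is true.
  12. (~x5 \/ x8) — ~x5 is true.
  13. (x5 \/ ~x6 \/ ~x2) — ~x6 is true.
  14. (x1 \/ ~x9) — ~x9 is true.
  15. (~x7 \/ ~x9) — ~x7 is true.
  16. (~x1 \/ x2 \/ ~x9) — x2 is true.
  17. (~x4 \/ x3) — ~x4 is true.
  18. (x9 \/ ~x3) — ~x3 is true.
  19. (~x8 \/ x6) — ~x8 is true.
  20. (~x4 \/ x6) — ~x4 is true.
  21. (~x6 \/ x7) — ~x6 is true.
  22. (~x9 \/ ~x4 \/ ~x3) — ~x4 is true.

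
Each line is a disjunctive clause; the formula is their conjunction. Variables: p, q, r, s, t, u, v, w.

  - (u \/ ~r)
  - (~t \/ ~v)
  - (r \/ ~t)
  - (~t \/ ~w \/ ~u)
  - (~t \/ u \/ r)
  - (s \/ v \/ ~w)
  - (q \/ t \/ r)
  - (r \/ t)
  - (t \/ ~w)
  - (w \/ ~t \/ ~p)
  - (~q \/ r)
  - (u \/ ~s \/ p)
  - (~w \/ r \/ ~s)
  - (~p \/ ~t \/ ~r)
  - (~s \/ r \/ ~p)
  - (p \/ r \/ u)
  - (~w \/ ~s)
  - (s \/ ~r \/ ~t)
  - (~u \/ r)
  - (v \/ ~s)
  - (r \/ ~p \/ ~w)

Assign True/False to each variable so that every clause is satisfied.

p=F, q=F, r=T, s=F, t=F, u=T, v=F, w=F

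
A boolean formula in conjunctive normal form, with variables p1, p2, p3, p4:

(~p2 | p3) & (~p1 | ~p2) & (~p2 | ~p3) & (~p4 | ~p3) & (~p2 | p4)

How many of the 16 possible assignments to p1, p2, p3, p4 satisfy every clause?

The models are:
  p1=F p2=F p3=F p4=F
  p1=F p2=F p3=F p4=T
  p1=F p2=F p3=T p4=F
  p1=T p2=F p3=F p4=F
  p1=T p2=F p3=F p4=T
  p1=T p2=F p3=T p4=F
That's 6 in total.

6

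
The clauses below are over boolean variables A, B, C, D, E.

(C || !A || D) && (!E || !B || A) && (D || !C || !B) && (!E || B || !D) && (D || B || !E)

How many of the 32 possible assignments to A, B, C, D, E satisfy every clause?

Split on B, then D.
  B=1, D=1: C free; 3 ways for (A,E) × 2^1 = 6.
  B=1, D=0: remaining (A,C,E) ∈ {(0,0,0)} — 1.
  B=0, D=1: remaining (A,C,E) ∈ {(0,0,0); (0,1,0); (1,0,0); (1,1,0)} — 4.
  B=0, D=0: remaining (A,C,E) ∈ {(0,0,0); (0,1,0); (1,1,0)} — 3.
Total: 6 + 1 + 4 + 3 = 14.

14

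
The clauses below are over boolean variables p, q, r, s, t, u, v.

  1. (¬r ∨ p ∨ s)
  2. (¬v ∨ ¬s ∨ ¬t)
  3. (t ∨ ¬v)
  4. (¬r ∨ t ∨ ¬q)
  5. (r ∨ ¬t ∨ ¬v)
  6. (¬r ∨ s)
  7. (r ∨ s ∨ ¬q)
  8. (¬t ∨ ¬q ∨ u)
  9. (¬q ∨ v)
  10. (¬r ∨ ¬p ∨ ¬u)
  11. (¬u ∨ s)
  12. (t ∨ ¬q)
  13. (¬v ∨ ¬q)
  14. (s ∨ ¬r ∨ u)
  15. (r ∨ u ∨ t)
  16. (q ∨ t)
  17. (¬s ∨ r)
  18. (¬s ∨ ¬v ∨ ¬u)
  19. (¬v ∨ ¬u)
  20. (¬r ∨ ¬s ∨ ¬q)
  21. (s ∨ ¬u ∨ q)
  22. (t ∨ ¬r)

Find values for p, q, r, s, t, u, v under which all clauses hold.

p=False  q=False  r=False  s=False  t=True  u=False  v=False

Set p = False and propagate.
For the remaining variables, q = False, r = False, s = False, t = True, u = False, v = False works.
Every clause has at least one true literal under this assignment.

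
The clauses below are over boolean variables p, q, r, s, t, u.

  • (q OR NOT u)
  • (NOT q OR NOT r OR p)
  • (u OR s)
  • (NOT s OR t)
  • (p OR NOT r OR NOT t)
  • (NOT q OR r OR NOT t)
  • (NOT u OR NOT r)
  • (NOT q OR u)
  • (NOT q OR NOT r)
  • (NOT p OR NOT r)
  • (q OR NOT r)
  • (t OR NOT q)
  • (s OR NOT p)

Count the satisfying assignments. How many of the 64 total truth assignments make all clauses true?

2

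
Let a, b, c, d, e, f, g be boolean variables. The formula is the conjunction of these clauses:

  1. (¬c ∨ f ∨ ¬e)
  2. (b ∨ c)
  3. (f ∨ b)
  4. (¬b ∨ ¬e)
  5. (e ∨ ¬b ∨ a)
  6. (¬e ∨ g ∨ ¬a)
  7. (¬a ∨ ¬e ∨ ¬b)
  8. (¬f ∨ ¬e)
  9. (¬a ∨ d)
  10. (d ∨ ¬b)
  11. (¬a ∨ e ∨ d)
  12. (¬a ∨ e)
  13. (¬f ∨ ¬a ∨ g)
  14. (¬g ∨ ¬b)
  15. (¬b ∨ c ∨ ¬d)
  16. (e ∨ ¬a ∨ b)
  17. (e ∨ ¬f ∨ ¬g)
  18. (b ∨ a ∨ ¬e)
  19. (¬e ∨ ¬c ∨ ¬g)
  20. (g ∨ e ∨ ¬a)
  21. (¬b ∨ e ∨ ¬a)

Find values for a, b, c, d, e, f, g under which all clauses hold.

a = 0, b = 0, c = 1, d = 1, e = 0, f = 1, g = 0

Try a = False.
For the remaining variables, b = False, c = True, d = True, e = False, f = True, g = False works.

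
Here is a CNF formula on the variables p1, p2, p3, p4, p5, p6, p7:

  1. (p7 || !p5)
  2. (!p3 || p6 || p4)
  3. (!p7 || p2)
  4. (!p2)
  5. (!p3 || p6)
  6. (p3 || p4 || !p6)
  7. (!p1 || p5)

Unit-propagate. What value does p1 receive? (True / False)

Unit clause (!p2) sets p2 = False.
In (p2 || !p7), p2 is now false; !p7 must hold, so p7 = False.
In (p7 || !p5), p7 is now false; !p5 must hold, so p5 = False.
In (!p1 || p5), p5 is now false; !p1 must hold, so p1 = False.

False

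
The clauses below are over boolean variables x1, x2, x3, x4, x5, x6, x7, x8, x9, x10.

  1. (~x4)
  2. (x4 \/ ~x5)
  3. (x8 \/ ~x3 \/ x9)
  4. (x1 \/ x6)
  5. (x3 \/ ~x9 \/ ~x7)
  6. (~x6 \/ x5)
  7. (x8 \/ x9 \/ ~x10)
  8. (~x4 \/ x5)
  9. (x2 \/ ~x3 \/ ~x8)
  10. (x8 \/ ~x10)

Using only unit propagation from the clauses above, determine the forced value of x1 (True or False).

Unit clause (~x4) sets x4 = False.
From (~x5 \/ x4) and x4 = False: x5 = False.
From (x5 \/ ~x6) and x5 = False: x6 = False.
In (x6 \/ x1), x6 is now false; x1 must hold, so x1 = True.

True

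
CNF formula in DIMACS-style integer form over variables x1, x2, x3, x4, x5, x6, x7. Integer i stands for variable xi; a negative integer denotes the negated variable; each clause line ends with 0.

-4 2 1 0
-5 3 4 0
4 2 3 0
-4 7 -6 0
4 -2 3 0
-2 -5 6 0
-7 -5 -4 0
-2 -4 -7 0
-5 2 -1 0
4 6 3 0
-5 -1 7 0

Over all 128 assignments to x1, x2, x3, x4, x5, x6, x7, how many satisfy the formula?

Case analysis on x4 and x2:
  x4=T, x2=T: remaining (x1,x3,x5,x6,x7) ∈ {(F,F,F,F,F); (F,T,F,F,F); (T,F,F,F,F); (T,T,F,F,F)} — 4.
  x4=T, x2=F: x3 free; 3 ways for (x1,x5,x6,x7) × 2^1 = 6.
  x4=F, x2=T: 11 of the 32 assignments to (x1,x3,x5,x6,x7) work.
  x4=F, x2=F: x6, x7 free; 3 ways for (x1,x3,x5) × 2^2 = 12.
Total: 4 + 6 + 11 + 12 = 33.

33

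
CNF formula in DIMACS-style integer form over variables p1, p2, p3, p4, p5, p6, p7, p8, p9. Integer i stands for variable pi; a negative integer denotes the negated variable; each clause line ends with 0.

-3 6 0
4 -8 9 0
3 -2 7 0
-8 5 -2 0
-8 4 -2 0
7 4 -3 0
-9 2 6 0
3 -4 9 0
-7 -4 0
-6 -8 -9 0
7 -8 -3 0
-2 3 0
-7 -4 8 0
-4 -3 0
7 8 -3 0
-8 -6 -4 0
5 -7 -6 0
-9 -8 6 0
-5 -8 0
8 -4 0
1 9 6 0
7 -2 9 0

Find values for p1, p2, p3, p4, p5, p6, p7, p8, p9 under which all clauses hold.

p1 = 0  p2 = 1  p3 = 1  p4 = 0  p5 = 1  p6 = 1  p7 = 1  p8 = 0  p9 = 1

Check each clause:
  1. (p6 OR NOT p3) — p6 is true.
  2. (p4 OR NOT p8 OR p9) — NOT p8 is true.
  3. (NOT p2 OR p3 OR p7) — p3 is true.
  4. (NOT p2 OR p5 OR NOT p8) — NOT p8 is true.
  5. (p4 OR NOT p8 OR NOT p2) — NOT p8 is true.
  6. (p7 OR NOT p3 OR p4) — p7 is true.
  7. (p2 OR NOT p9 OR p6) — p2 is true.
  8. (p3 OR NOT p4 OR p9) — p9 is true.
  9. (NOT p7 OR NOT p4) — NOT p4 is true.
  10. (NOT p8 OR NOT p6 OR NOT p9) — NOT p8 is true.
  11. (NOT p8 OR NOT p3 OR p7) — NOT p8 is true.
  12. (NOT p2 OR p3) — p3 is true.
  13. (NOT p7 OR p8 OR NOT p4) — NOT p4 is true.
  14. (NOT p3 OR NOT p4) — NOT p4 is true.
  15. (p7 OR p8 OR NOT p3) — p7 is true.
  16. (NOT p4 OR NOT p6 OR NOT p8) — NOT p8 is true.
  17. (NOT p7 OR p5 OR NOT p6) — p5 is true.
  18. (p6 OR NOT p8 OR NOT p9) — NOT p8 is true.
  19. (NOT p8 OR NOT p5) — NOT p8 is true.
  20. (p8 OR NOT p4) — NOT p4 is true.
  21. (p1 OR p9 OR p6) — p6 is true.
  22. (NOT p2 OR p9 OR p7) — p9 is true.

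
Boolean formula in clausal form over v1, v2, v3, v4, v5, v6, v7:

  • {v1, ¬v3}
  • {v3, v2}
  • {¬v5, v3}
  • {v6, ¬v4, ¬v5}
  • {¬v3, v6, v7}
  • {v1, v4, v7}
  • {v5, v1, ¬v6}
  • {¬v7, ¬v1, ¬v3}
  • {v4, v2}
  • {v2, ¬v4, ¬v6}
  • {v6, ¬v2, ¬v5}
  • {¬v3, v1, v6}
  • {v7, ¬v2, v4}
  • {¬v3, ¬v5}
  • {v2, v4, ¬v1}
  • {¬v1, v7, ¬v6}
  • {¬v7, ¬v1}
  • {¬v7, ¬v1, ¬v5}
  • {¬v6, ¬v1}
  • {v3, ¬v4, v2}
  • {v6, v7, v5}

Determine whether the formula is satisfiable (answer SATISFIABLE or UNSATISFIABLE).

Set v1 = False and propagate.
  then v3 is forced to False.
  then v2 is forced to True.
  then v5 is forced to False.
  then v6 is forced to False.
  then v7 is forced to True.
v4 is now unconstrained; take v4 = True.
Every clause has at least one true literal under this assignment.
So v1=0, v2=1, v3=0, v4=1, v5=0, v6=0, v7=1 is a satisfying assignment.

SATISFIABLE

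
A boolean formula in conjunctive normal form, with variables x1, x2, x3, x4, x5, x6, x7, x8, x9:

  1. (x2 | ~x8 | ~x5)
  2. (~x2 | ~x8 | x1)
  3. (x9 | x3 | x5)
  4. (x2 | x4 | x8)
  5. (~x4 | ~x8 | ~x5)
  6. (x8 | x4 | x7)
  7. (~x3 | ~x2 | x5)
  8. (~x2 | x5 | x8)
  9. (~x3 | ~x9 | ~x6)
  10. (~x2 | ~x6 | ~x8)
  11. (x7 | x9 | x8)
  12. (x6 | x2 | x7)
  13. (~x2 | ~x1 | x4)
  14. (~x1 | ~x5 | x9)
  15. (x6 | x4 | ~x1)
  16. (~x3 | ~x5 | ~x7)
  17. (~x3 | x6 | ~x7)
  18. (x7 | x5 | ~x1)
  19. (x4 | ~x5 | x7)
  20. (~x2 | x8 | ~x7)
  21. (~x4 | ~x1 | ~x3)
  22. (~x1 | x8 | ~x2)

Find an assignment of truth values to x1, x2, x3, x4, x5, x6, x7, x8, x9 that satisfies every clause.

Try x1 = True.
Try x2 = False.
Set x3 = False and propagate.
For the remaining variables, x4 = True, x5 = True, x6 = False, x7 = True, x8 = False, x9 = True works.
Every clause has at least one true literal under this assignment.

x1 = T, x2 = F, x3 = F, x4 = T, x5 = T, x6 = F, x7 = T, x8 = F, x9 = T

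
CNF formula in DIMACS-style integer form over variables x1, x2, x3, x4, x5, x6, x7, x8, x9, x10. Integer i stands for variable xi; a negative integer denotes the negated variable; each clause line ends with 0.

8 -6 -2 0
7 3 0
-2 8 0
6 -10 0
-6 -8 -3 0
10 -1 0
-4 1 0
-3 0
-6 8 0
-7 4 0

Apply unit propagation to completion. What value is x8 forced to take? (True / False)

Unit clause (¬x3) sets x3 = False.
(x7 ∨ x3) with x3 = False leaves only x7, so x7 = True.
(x4 ∨ ¬x7): since x7 = True, the clause reduces to (x4). x4 = True.
In (x1 ∨ ¬x4), ¬x4 is now false; x1 must hold, so x1 = True.
From (¬x1 ∨ x10) and x1 = True: x10 = True.
From (¬x10 ∨ x6) and x10 = True: x6 = True.
From (¬x6 ∨ x8) and x6 = True: x8 = True.

True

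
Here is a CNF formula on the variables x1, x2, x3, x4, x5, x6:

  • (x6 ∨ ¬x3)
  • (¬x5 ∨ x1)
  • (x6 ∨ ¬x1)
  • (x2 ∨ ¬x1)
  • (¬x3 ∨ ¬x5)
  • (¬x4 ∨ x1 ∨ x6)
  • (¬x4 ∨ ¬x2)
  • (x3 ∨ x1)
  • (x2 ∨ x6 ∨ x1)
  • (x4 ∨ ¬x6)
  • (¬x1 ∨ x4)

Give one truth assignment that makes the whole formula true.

Pure literal: x5 appears only negated; assign x5 = False.
Branch on x1: take x1 = False.
  then x3 is forced to True.
  then x6 is forced to True.
  then x4 is forced to True.
  then x2 is forced to False.

x1=F, x2=F, x3=T, x4=T, x5=F, x6=T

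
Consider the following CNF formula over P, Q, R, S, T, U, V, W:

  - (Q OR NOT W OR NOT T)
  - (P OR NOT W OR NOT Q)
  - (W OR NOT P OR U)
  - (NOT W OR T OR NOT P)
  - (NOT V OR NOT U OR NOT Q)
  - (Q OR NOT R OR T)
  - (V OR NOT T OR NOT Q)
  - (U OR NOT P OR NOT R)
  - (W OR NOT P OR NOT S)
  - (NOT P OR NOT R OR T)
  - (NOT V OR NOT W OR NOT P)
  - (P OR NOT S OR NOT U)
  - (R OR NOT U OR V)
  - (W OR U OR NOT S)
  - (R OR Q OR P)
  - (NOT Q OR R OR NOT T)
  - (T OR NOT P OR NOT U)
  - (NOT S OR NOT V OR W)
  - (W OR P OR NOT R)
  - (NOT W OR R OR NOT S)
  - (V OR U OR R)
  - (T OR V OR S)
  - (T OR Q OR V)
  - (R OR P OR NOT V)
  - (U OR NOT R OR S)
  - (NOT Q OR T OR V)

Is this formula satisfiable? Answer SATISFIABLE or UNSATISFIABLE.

Try P = True.
Try Q = False.
For the remaining variables, R = False, S = False, T = True, U = True, V = True, W = False works.
So P=True  Q=False  R=False  S=False  T=True  U=True  V=True  W=False is a satisfying assignment.

SATISFIABLE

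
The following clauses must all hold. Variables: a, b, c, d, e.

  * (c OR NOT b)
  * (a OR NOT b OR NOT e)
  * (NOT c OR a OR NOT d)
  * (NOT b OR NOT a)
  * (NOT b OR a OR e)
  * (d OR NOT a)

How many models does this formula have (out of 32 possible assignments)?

10

Case analysis on a and b:
  a=1, b=1: a clause becomes empty — 0.
  a=1, b=0: remaining (c,d,e) ∈ {(0,1,0); (0,1,1); (1,1,0); (1,1,1)} — 4.
  a=0, b=1: a clause becomes empty — 0.
  a=0, b=0: e free; 3 ways for (c,d) × 2^1 = 6.
Total: 0 + 4 + 0 + 6 = 10.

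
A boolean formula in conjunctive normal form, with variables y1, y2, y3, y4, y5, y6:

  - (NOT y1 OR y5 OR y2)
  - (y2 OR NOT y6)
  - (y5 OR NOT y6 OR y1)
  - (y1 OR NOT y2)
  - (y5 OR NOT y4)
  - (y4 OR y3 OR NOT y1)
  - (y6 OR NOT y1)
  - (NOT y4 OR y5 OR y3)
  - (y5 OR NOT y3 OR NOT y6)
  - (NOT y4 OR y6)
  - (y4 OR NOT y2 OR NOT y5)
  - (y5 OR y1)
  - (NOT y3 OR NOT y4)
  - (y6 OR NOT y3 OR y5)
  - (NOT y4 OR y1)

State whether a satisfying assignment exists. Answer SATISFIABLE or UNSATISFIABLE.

SATISFIABLE

Set y1 = False and propagate.
  then y2 is forced to False.
  then y6 is forced to False.
  then y4 is forced to False.
  then y5 is forced to True.
y3 is now unconstrained; take y3 = True.
So y1=0  y2=0  y3=1  y4=0  y5=1  y6=0 is a satisfying assignment.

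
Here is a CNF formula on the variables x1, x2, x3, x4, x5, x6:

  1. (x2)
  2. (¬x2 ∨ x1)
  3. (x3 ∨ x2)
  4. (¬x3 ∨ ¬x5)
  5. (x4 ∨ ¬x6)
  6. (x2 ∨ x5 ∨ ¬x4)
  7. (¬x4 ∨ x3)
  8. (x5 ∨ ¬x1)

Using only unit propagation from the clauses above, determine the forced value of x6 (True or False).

(x2) stands alone — x2 = True.
In (x1 ∨ ¬x2), ¬x2 is now false; x1 must hold, so x1 = True.
(¬x1 ∨ x5): since x1 = True, the clause reduces to (x5). x5 = True.
In (¬x5 ∨ ¬x3), ¬x5 is now false; ¬x3 must hold, so x3 = False.
(x3 ∨ ¬x4): since x3 = False, the clause reduces to (¬x4). x4 = False.
From (¬x6 ∨ x4) and x4 = False: x6 = False.

False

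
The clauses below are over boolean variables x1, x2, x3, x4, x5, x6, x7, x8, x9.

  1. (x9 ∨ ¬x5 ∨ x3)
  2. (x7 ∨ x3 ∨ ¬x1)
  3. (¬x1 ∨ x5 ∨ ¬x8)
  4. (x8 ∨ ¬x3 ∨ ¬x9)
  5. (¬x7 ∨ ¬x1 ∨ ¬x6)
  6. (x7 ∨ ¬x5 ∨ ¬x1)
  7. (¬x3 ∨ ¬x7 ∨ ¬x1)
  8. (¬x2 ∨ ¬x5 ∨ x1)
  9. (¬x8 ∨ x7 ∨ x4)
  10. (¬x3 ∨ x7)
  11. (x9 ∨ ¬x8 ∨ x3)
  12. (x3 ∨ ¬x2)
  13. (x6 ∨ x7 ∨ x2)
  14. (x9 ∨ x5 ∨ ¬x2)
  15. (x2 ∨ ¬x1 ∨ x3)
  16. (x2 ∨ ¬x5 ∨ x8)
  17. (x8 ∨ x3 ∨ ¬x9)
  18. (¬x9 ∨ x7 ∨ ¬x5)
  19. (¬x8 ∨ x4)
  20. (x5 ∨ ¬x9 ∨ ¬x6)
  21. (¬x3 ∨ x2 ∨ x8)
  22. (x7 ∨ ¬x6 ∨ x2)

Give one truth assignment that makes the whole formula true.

Pure literal: x4 appears only positively; assign x4 = True.
Set x1 = False and propagate.
Set x2 = True and propagate.
  then x5 is forced to False.
  then x3 is forced to True.
  then x7 is forced to True.
  then x9 is forced to True.
  then x8 is forced to True.
  then x6 is forced to False.
Check each clause:
  1. (¬x5 ∨ x3 ∨ x9) — x9 is true.
  2. (¬x1 ∨ x3 ∨ x7) — x3 is true.
  3. (x5 ∨ ¬x1 ∨ ¬x8) — ¬x1 is true.
  4. (¬x3 ∨ ¬x9 ∨ x8) — x8 is true.
  5. (¬x7 ∨ ¬x1 ∨ ¬x6) — ¬x6 is true.
  6. (¬x1 ∨ x7 ∨ ¬x5) — ¬x5 is true.
  7. (¬x7 ∨ ¬x3 ∨ ¬x1) — ¬x1 is true.
  8. (¬x2 ∨ x1 ∨ ¬x5) — ¬x5 is true.
  9. (x4 ∨ ¬x8 ∨ x7) — x4 is true.
  10. (¬x3 ∨ x7) — x7 is true.
  11. (¬x8 ∨ x9 ∨ x3) — x9 is true.
  12. (x3 ∨ ¬x2) — x3 is true.
  13. (x7 ∨ x2 ∨ x6) — x2 is true.
  14. (x9 ∨ x5 ∨ ¬x2) — x9 is true.
  15. (x2 ∨ x3 ∨ ¬x1) — x2 is true.
  16. (¬x5 ∨ x8 ∨ x2) — x8 is true.
  17. (x3 ∨ x8 ∨ ¬x9) — x8 is true.
  18. (¬x5 ∨ ¬x9 ∨ x7) — ¬x5 is true.
  19. (x4 ∨ ¬x8) — x4 is true.
  20. (x5 ∨ ¬x6 ∨ ¬x9) — ¬x6 is true.
  21. (x8 ∨ x2 ∨ ¬x3) — x8 is true.
  22. (x2 ∨ x7 ∨ ¬x6) — ¬x6 is true.

x1 = False, x2 = True, x3 = True, x4 = True, x5 = False, x6 = False, x7 = True, x8 = True, x9 = True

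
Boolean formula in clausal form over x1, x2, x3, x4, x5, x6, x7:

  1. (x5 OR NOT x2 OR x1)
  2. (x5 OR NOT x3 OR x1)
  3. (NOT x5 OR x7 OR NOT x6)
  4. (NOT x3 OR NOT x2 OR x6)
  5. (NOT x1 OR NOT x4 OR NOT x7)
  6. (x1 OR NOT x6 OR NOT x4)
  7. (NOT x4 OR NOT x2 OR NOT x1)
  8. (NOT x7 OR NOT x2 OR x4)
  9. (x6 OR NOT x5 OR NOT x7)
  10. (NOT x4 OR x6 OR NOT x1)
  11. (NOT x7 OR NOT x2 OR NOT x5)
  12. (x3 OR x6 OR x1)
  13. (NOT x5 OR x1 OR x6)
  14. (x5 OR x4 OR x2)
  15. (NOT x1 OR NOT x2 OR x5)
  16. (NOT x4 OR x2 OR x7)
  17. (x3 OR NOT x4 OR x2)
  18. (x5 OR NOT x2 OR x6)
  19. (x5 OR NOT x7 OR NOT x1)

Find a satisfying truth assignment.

x1=T  x2=T  x3=F  x4=F  x5=T  x6=F  x7=F

Try x1 = True.
For the remaining variables, x2 = True, x3 = False, x4 = False, x5 = True, x6 = False, x7 = False works.
Every clause has at least one true literal under this assignment.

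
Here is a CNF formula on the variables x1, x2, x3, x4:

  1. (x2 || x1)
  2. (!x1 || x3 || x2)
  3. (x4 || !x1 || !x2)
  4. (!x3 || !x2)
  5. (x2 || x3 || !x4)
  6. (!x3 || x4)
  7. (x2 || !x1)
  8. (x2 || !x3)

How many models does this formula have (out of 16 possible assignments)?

The models are:
  x1=0 x2=1 x3=0 x4=0
  x1=0 x2=1 x3=0 x4=1
  x1=1 x2=1 x3=0 x4=1
That's 3 in total.

3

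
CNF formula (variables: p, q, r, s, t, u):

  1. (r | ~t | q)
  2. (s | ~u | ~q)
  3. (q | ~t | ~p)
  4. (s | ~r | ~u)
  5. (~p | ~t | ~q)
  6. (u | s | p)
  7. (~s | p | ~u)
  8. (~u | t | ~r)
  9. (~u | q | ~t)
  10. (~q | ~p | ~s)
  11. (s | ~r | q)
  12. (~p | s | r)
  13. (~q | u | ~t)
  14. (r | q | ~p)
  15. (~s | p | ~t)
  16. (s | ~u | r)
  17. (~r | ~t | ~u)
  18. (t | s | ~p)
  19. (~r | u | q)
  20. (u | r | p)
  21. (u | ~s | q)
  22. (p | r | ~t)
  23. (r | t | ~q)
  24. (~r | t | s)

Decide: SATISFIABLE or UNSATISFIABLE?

SATISFIABLE

Set p = False and propagate.
Set q = True and propagate.
Set r = True and propagate.
For the remaining variables, s = True, t = False, u = False works.
Every clause has at least one true literal under this assignment.
So p=0  q=1  r=1  s=1  t=0  u=0 is a satisfying assignment.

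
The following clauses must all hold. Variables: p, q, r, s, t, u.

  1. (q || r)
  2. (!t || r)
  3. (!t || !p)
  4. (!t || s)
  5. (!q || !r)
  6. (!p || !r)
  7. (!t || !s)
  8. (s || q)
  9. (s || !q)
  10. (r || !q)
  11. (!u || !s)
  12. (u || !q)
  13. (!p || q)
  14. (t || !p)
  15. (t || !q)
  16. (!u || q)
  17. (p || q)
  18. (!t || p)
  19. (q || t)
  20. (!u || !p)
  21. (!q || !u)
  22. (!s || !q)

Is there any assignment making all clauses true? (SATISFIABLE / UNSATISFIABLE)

q = True:
  propagation gives r=False; an empty clause results — contradiction.
q = False:
  propagation gives r=True, p=False; an empty clause results — contradiction.
Every branch closes, so no satisfying assignment exists.

UNSATISFIABLE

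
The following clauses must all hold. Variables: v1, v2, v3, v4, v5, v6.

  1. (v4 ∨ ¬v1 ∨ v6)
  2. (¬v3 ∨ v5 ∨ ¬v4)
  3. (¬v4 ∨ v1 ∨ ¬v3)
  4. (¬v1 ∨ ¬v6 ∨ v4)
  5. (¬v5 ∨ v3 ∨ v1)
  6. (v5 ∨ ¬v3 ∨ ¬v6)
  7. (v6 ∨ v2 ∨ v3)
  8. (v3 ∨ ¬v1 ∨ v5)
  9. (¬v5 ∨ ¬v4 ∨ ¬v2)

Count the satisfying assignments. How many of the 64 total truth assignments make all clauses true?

Split on v3, then v1.
  v3=1, v1=1: remaining (v2,v4,v5,v6) ∈ {(0,1,1,0); (0,1,1,1)} — 2.
  v3=1, v1=0: v2 free; 3 ways for (v4,v5,v6) × 2^1 = 6.
  v3=0, v1=1: remaining (v2,v4,v5,v6) ∈ {(0,1,1,1)} — 1.
  v3=0, v1=0: v4 free; 3 ways for (v2,v5,v6) × 2^1 = 6.
Total: 2 + 6 + 1 + 6 = 15.

15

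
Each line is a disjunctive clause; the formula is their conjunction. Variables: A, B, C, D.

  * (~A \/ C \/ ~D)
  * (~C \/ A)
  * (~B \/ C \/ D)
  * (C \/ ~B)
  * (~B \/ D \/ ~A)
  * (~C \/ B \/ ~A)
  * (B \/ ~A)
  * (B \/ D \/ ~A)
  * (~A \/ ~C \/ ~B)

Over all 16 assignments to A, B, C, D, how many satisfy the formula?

The models are:
  A=F B=F C=F D=F
  A=F B=F C=F D=T
Count: 2.

2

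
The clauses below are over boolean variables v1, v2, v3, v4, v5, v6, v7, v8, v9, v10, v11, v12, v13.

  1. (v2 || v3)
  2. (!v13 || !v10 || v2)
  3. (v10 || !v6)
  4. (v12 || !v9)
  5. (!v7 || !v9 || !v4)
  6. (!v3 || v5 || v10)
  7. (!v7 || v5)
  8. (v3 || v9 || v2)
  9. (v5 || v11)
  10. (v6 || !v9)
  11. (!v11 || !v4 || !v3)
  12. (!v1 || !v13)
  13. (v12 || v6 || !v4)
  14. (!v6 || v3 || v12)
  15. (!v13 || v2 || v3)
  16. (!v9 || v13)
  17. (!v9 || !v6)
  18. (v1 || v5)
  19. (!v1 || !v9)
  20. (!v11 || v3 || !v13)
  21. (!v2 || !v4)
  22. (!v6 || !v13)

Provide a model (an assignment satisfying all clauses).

v1=F, v2=F, v3=T, v4=T, v5=T, v6=F, v7=T, v8=T, v9=F, v10=F, v11=F, v12=T, v13=T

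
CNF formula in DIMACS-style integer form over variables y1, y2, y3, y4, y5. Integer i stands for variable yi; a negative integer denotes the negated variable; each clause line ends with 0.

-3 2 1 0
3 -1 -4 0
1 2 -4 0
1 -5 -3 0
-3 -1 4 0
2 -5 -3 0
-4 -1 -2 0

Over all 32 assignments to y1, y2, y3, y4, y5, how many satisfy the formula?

Case analysis on y1 and y3:
  y1=T, y3=T: remaining (y2,y4,y5) ∈ {(F,T,F)} — 1.
  y1=T, y3=F: remaining (y2,y4,y5) ∈ {(F,F,F); (F,F,T); (T,F,F); (T,F,T)} — 4.
  y1=F, y3=T: remaining (y2,y4,y5) ∈ {(T,F,F); (T,T,F)} — 2.
  y1=F, y3=F: y5 free; 3 ways for (y2,y4) × 2^1 = 6.
Total: 1 + 4 + 2 + 6 = 13.

13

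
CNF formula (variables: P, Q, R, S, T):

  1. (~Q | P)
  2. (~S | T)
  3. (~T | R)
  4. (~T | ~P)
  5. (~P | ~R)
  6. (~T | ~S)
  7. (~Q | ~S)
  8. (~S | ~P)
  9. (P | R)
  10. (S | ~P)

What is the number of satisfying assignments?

2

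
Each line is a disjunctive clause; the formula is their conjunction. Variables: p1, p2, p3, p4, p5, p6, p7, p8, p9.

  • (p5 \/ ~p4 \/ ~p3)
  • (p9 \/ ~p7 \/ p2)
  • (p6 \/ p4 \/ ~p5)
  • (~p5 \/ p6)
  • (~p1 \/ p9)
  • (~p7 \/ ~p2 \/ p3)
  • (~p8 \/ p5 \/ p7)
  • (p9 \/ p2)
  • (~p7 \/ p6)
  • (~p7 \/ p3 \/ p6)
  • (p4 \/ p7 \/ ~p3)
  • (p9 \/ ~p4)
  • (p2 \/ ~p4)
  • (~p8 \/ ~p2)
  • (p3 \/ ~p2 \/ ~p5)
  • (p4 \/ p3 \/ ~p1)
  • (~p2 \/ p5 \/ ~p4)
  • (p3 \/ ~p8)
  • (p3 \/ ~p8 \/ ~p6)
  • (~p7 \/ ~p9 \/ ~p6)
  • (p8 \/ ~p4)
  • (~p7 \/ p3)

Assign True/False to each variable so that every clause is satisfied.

p1 occurs only negated in the remaining clauses — set p1 = False.
Set p2 = True and propagate.
  then p8 is forced to False.
  then p4 is forced to False.
The remaining clauses are satisfied by p3 = True, p5 = False, p6 = True, p7 = True, p9 = False.

p1=False, p2=True, p3=True, p4=False, p5=False, p6=True, p7=True, p8=False, p9=False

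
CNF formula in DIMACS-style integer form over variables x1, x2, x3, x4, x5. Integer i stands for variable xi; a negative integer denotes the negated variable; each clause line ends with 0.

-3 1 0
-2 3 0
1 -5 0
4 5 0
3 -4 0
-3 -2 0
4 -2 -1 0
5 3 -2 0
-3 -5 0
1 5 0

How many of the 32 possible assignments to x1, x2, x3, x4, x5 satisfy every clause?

2

The models are:
  x1=T x2=F x3=F x4=F x5=T
  x1=T x2=F x3=T x4=T x5=F
That's 2 in total.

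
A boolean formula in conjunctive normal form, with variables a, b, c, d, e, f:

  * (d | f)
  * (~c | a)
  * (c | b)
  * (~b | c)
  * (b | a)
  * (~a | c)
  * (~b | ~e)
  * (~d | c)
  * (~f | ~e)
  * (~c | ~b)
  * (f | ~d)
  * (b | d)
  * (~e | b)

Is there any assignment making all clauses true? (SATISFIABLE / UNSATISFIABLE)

SATISFIABLE

Pure literal: e appears only negated; assign e = False.
Branch on a: take a = True.
  then c is forced to True.
  then b is forced to False.
  then d is forced to True.
  then f is forced to True.
So a = T  b = F  c = T  d = T  e = F  f = T is a satisfying assignment.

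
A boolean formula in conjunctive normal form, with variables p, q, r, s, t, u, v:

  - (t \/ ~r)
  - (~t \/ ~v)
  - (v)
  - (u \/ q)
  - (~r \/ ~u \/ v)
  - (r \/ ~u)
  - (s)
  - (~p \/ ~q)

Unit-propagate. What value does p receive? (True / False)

(v) stands alone — v = True.
(~t \/ ~v): since v = True, the clause reduces to (~t). t = False.
(~r \/ t) with t = False leaves only ~r, so r = False.
(~u \/ r) with r = False leaves only ~u, so u = False.
In (q \/ u), u is now false; q must hold, so q = True.
Unit clause (s) sets s = True.
In (~p \/ ~q), ~q is now false; ~p must hold, so p = False.

False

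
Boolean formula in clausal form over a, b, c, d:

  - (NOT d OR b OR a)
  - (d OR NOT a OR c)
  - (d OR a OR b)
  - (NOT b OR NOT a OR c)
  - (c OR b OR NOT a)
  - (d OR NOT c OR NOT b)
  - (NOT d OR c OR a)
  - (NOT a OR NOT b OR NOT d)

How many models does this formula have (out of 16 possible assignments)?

4

The models are:
  a=0 b=1 c=0 d=0
  a=0 b=1 c=1 d=1
  a=1 b=0 c=1 d=0
  a=1 b=0 c=1 d=1
Count: 4.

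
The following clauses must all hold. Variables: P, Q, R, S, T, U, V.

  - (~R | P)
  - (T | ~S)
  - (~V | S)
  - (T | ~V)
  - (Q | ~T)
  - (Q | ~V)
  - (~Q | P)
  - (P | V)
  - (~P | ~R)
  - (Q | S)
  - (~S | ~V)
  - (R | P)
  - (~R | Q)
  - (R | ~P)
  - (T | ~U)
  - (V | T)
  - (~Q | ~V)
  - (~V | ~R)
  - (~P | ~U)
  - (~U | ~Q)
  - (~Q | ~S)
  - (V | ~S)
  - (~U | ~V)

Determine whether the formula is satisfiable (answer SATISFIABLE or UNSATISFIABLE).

V = True:
  propagation gives S=True; an empty clause results — contradiction.
V = False:
  propagation gives P=True, R=False; an empty clause results — contradiction.
Every branch closes, so no satisfying assignment exists.

UNSATISFIABLE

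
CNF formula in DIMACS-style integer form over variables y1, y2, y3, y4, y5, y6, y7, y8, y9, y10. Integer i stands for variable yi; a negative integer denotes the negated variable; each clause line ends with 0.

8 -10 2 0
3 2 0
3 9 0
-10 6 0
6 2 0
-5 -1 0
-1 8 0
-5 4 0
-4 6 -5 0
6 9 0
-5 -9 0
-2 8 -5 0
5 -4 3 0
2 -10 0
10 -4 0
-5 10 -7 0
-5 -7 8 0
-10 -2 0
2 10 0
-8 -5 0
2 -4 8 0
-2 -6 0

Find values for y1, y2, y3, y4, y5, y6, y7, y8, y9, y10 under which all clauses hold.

y1=False  y2=True  y3=False  y4=False  y5=False  y6=False  y7=True  y8=True  y9=True  y10=False

y1 occurs only negated in the remaining clauses — set y1 = False.
Try y2 = True.
  then y10 is forced to False.
  then y4 is forced to False.
  then y5 is forced to False.
  then y6 is forced to False.
  then y9 is forced to True.
y3, y7, y8 are now unconstrained; take y3 = False, y7 = True, y8 = True.
Every clause has at least one true literal under this assignment.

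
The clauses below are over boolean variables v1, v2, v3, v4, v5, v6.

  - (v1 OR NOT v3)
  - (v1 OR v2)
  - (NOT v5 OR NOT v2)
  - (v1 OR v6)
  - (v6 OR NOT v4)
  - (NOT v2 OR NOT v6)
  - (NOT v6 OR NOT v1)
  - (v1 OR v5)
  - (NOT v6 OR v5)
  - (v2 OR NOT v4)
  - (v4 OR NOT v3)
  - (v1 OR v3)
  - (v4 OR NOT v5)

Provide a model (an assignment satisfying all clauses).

v1=True, v2=False, v3=False, v4=False, v5=False, v6=False

Check each clause:
  1. (v1 OR NOT v3) — v1 is true.
  2. (v1 OR v2) — v1 is true.
  3. (NOT v2 OR NOT v5) — NOT v5 is true.
  4. (v1 OR v6) — v1 is true.
  5. (v6 OR NOT v4) — NOT v4 is true.
  6. (NOT v2 OR NOT v6) — NOT v6 is true.
  7. (NOT v6 OR NOT v1) — NOT v6 is true.
  8. (v1 OR v5) — v1 is true.
  9. (v5 OR NOT v6) — NOT v6 is true.
  10. (NOT v4 OR v2) — NOT v4 is true.
  11. (NOT v3 OR v4) — NOT v3 is true.
  12. (v3 OR v1) — v1 is true.
  13. (v4 OR NOT v5) — NOT v5 is true.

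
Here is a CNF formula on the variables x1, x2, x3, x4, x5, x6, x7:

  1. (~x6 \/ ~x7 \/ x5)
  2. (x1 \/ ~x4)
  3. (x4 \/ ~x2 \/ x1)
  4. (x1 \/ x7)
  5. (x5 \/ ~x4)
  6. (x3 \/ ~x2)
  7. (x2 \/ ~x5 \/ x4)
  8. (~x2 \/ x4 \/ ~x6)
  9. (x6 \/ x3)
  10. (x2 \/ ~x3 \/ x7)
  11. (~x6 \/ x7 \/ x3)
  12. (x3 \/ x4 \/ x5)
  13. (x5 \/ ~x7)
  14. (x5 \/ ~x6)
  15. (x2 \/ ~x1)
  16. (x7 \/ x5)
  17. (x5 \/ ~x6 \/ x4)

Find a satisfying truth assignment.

Set x1 = True and propagate.
  then x2 is forced to True.
  then x3 is forced to True.
Branch on x4: take x4 = True.
  then x5 is forced to True.
x6, x7 are now unconstrained; take x6 = False, x7 = False.

x1=T, x2=T, x3=T, x4=T, x5=T, x6=F, x7=F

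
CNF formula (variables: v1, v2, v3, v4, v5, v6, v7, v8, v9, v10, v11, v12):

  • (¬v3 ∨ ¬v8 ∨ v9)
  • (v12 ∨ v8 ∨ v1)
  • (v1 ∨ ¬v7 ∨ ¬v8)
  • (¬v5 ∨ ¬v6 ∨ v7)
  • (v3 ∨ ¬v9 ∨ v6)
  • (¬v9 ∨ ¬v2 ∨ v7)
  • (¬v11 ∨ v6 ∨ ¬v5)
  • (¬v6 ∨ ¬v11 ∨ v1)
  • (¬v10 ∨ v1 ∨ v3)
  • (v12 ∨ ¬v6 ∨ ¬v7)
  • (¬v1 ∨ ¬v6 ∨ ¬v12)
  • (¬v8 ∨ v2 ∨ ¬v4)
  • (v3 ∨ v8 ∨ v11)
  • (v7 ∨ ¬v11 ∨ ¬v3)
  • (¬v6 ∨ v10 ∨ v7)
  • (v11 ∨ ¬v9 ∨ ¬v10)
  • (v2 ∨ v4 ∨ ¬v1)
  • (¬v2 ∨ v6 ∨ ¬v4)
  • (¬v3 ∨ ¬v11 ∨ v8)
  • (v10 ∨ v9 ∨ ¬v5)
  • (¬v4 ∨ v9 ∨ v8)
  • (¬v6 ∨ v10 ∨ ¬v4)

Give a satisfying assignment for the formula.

v1 = True, v2 = True, v3 = False, v4 = False, v5 = False, v6 = True, v7 = False, v8 = False, v9 = False, v10 = True, v11 = True, v12 = False

v5 occurs only negated in the remaining clauses — set v5 = False.
Set v1 = True and propagate.
For the remaining variables, v2 = True, v3 = False, v4 = False, v6 = True, v7 = False, v8 = False, v9 = False, v10 = True, v11 = True, v12 = False works.
Check each clause:
  1. (¬v3 ∨ ¬v8 ∨ v9) — ¬v8 is true.
  2. (v12 ∨ v1 ∨ v8) — v1 is true.
  3. (¬v8 ∨ ¬v7 ∨ v1) — ¬v8 is true.
  4. (¬v5 ∨ v7 ∨ ¬v6) — ¬v5 is true.
  5. (v3 ∨ ¬v9 ∨ v6) — v6 is true.
  6. (¬v9 ∨ ¬v2 ∨ v7) — ¬v9 is true.
  7. (¬v5 ∨ v6 ∨ ¬v11) — ¬v5 is true.
  8. (¬v6 ∨ v1 ∨ ¬v11) — v1 is true.
  9. (v1 ∨ v3 ∨ ¬v10) — v1 is true.
  10. (¬v6 ∨ v12 ∨ ¬v7) — ¬v7 is true.
  11. (¬v1 ∨ ¬v6 ∨ ¬v12) — ¬v12 is true.
  12. (v2 ∨ ¬v4 ∨ ¬v8) — ¬v8 is true.
  13. (v11 ∨ v3 ∨ v8) — v11 is true.
  14. (¬v11 ∨ ¬v3 ∨ v7) — ¬v3 is true.
  15. (v7 ∨ v10 ∨ ¬v6) — v10 is true.
  16. (¬v10 ∨ ¬v9 ∨ v11) — v11 is true.
  17. (v4 ∨ v2 ∨ ¬v1) — v2 is true.
  18. (v6 ∨ ¬v4 ∨ ¬v2) — ¬v4 is true.
  19. (¬v11 ∨ v8 ∨ ¬v3) — ¬v3 is true.
  20. (v9 ∨ ¬v5 ∨ v10) — v10 is true.
  21. (v8 ∨ ¬v4 ∨ v9) — ¬v4 is true.
  22. (¬v6 ∨ ¬v4 ∨ v10) — v10 is true.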